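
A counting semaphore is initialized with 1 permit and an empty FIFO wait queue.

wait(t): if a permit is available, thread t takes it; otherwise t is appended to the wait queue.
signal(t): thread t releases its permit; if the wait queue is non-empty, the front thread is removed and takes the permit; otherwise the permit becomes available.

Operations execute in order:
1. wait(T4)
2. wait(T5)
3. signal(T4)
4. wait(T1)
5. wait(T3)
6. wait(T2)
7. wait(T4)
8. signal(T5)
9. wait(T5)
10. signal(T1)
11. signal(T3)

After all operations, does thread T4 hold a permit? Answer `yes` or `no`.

Step 1: wait(T4) -> count=0 queue=[] holders={T4}
Step 2: wait(T5) -> count=0 queue=[T5] holders={T4}
Step 3: signal(T4) -> count=0 queue=[] holders={T5}
Step 4: wait(T1) -> count=0 queue=[T1] holders={T5}
Step 5: wait(T3) -> count=0 queue=[T1,T3] holders={T5}
Step 6: wait(T2) -> count=0 queue=[T1,T3,T2] holders={T5}
Step 7: wait(T4) -> count=0 queue=[T1,T3,T2,T4] holders={T5}
Step 8: signal(T5) -> count=0 queue=[T3,T2,T4] holders={T1}
Step 9: wait(T5) -> count=0 queue=[T3,T2,T4,T5] holders={T1}
Step 10: signal(T1) -> count=0 queue=[T2,T4,T5] holders={T3}
Step 11: signal(T3) -> count=0 queue=[T4,T5] holders={T2}
Final holders: {T2} -> T4 not in holders

Answer: no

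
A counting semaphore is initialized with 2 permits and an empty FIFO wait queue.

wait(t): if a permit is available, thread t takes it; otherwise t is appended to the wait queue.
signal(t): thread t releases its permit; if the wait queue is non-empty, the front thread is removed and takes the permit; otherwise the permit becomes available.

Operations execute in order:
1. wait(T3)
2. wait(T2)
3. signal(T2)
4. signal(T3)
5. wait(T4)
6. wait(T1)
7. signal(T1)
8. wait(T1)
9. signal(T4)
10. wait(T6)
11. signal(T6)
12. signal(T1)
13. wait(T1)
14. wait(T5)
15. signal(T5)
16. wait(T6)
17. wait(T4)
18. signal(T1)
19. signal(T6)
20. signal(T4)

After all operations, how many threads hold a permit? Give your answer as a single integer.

Answer: 0

Derivation:
Step 1: wait(T3) -> count=1 queue=[] holders={T3}
Step 2: wait(T2) -> count=0 queue=[] holders={T2,T3}
Step 3: signal(T2) -> count=1 queue=[] holders={T3}
Step 4: signal(T3) -> count=2 queue=[] holders={none}
Step 5: wait(T4) -> count=1 queue=[] holders={T4}
Step 6: wait(T1) -> count=0 queue=[] holders={T1,T4}
Step 7: signal(T1) -> count=1 queue=[] holders={T4}
Step 8: wait(T1) -> count=0 queue=[] holders={T1,T4}
Step 9: signal(T4) -> count=1 queue=[] holders={T1}
Step 10: wait(T6) -> count=0 queue=[] holders={T1,T6}
Step 11: signal(T6) -> count=1 queue=[] holders={T1}
Step 12: signal(T1) -> count=2 queue=[] holders={none}
Step 13: wait(T1) -> count=1 queue=[] holders={T1}
Step 14: wait(T5) -> count=0 queue=[] holders={T1,T5}
Step 15: signal(T5) -> count=1 queue=[] holders={T1}
Step 16: wait(T6) -> count=0 queue=[] holders={T1,T6}
Step 17: wait(T4) -> count=0 queue=[T4] holders={T1,T6}
Step 18: signal(T1) -> count=0 queue=[] holders={T4,T6}
Step 19: signal(T6) -> count=1 queue=[] holders={T4}
Step 20: signal(T4) -> count=2 queue=[] holders={none}
Final holders: {none} -> 0 thread(s)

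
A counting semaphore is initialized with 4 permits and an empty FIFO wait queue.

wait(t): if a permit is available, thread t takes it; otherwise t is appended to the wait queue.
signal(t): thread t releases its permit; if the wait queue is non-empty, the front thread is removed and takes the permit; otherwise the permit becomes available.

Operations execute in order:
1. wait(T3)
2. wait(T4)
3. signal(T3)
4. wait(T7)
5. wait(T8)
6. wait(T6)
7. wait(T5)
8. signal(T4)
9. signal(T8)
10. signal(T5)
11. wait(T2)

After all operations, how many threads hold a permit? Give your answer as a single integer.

Step 1: wait(T3) -> count=3 queue=[] holders={T3}
Step 2: wait(T4) -> count=2 queue=[] holders={T3,T4}
Step 3: signal(T3) -> count=3 queue=[] holders={T4}
Step 4: wait(T7) -> count=2 queue=[] holders={T4,T7}
Step 5: wait(T8) -> count=1 queue=[] holders={T4,T7,T8}
Step 6: wait(T6) -> count=0 queue=[] holders={T4,T6,T7,T8}
Step 7: wait(T5) -> count=0 queue=[T5] holders={T4,T6,T7,T8}
Step 8: signal(T4) -> count=0 queue=[] holders={T5,T6,T7,T8}
Step 9: signal(T8) -> count=1 queue=[] holders={T5,T6,T7}
Step 10: signal(T5) -> count=2 queue=[] holders={T6,T7}
Step 11: wait(T2) -> count=1 queue=[] holders={T2,T6,T7}
Final holders: {T2,T6,T7} -> 3 thread(s)

Answer: 3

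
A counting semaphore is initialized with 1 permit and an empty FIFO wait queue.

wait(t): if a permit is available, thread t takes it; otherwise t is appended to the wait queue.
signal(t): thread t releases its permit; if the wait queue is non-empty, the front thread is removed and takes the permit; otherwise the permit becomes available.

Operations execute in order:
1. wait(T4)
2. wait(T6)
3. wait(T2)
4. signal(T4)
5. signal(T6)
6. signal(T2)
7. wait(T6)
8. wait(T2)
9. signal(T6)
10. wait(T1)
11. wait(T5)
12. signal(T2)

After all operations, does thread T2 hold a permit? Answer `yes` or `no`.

Answer: no

Derivation:
Step 1: wait(T4) -> count=0 queue=[] holders={T4}
Step 2: wait(T6) -> count=0 queue=[T6] holders={T4}
Step 3: wait(T2) -> count=0 queue=[T6,T2] holders={T4}
Step 4: signal(T4) -> count=0 queue=[T2] holders={T6}
Step 5: signal(T6) -> count=0 queue=[] holders={T2}
Step 6: signal(T2) -> count=1 queue=[] holders={none}
Step 7: wait(T6) -> count=0 queue=[] holders={T6}
Step 8: wait(T2) -> count=0 queue=[T2] holders={T6}
Step 9: signal(T6) -> count=0 queue=[] holders={T2}
Step 10: wait(T1) -> count=0 queue=[T1] holders={T2}
Step 11: wait(T5) -> count=0 queue=[T1,T5] holders={T2}
Step 12: signal(T2) -> count=0 queue=[T5] holders={T1}
Final holders: {T1} -> T2 not in holders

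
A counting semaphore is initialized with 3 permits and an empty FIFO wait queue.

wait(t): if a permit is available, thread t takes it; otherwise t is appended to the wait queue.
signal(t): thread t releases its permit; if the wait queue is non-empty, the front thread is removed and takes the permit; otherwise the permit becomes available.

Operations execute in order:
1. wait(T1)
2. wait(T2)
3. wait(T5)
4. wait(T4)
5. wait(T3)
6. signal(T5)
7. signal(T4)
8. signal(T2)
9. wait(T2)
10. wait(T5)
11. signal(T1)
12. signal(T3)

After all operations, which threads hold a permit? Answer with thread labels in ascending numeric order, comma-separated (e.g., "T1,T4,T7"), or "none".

Step 1: wait(T1) -> count=2 queue=[] holders={T1}
Step 2: wait(T2) -> count=1 queue=[] holders={T1,T2}
Step 3: wait(T5) -> count=0 queue=[] holders={T1,T2,T5}
Step 4: wait(T4) -> count=0 queue=[T4] holders={T1,T2,T5}
Step 5: wait(T3) -> count=0 queue=[T4,T3] holders={T1,T2,T5}
Step 6: signal(T5) -> count=0 queue=[T3] holders={T1,T2,T4}
Step 7: signal(T4) -> count=0 queue=[] holders={T1,T2,T3}
Step 8: signal(T2) -> count=1 queue=[] holders={T1,T3}
Step 9: wait(T2) -> count=0 queue=[] holders={T1,T2,T3}
Step 10: wait(T5) -> count=0 queue=[T5] holders={T1,T2,T3}
Step 11: signal(T1) -> count=0 queue=[] holders={T2,T3,T5}
Step 12: signal(T3) -> count=1 queue=[] holders={T2,T5}
Final holders: T2,T5

Answer: T2,T5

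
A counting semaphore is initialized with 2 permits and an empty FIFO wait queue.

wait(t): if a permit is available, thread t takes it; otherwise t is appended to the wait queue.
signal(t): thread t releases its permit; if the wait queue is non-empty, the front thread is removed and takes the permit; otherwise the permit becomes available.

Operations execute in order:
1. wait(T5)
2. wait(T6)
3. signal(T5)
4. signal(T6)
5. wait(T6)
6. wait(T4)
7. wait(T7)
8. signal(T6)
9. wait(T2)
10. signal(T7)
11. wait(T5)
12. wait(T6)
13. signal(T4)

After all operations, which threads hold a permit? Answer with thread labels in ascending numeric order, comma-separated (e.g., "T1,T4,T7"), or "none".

Step 1: wait(T5) -> count=1 queue=[] holders={T5}
Step 2: wait(T6) -> count=0 queue=[] holders={T5,T6}
Step 3: signal(T5) -> count=1 queue=[] holders={T6}
Step 4: signal(T6) -> count=2 queue=[] holders={none}
Step 5: wait(T6) -> count=1 queue=[] holders={T6}
Step 6: wait(T4) -> count=0 queue=[] holders={T4,T6}
Step 7: wait(T7) -> count=0 queue=[T7] holders={T4,T6}
Step 8: signal(T6) -> count=0 queue=[] holders={T4,T7}
Step 9: wait(T2) -> count=0 queue=[T2] holders={T4,T7}
Step 10: signal(T7) -> count=0 queue=[] holders={T2,T4}
Step 11: wait(T5) -> count=0 queue=[T5] holders={T2,T4}
Step 12: wait(T6) -> count=0 queue=[T5,T6] holders={T2,T4}
Step 13: signal(T4) -> count=0 queue=[T6] holders={T2,T5}
Final holders: T2,T5

Answer: T2,T5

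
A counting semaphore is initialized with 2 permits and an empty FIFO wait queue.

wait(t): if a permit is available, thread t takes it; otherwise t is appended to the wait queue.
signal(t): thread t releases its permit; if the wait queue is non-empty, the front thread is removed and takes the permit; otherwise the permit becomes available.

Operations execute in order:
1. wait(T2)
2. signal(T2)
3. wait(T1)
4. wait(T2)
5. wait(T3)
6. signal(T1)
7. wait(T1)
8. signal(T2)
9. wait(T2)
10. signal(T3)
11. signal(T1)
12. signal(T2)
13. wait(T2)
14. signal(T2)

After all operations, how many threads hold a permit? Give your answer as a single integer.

Answer: 0

Derivation:
Step 1: wait(T2) -> count=1 queue=[] holders={T2}
Step 2: signal(T2) -> count=2 queue=[] holders={none}
Step 3: wait(T1) -> count=1 queue=[] holders={T1}
Step 4: wait(T2) -> count=0 queue=[] holders={T1,T2}
Step 5: wait(T3) -> count=0 queue=[T3] holders={T1,T2}
Step 6: signal(T1) -> count=0 queue=[] holders={T2,T3}
Step 7: wait(T1) -> count=0 queue=[T1] holders={T2,T3}
Step 8: signal(T2) -> count=0 queue=[] holders={T1,T3}
Step 9: wait(T2) -> count=0 queue=[T2] holders={T1,T3}
Step 10: signal(T3) -> count=0 queue=[] holders={T1,T2}
Step 11: signal(T1) -> count=1 queue=[] holders={T2}
Step 12: signal(T2) -> count=2 queue=[] holders={none}
Step 13: wait(T2) -> count=1 queue=[] holders={T2}
Step 14: signal(T2) -> count=2 queue=[] holders={none}
Final holders: {none} -> 0 thread(s)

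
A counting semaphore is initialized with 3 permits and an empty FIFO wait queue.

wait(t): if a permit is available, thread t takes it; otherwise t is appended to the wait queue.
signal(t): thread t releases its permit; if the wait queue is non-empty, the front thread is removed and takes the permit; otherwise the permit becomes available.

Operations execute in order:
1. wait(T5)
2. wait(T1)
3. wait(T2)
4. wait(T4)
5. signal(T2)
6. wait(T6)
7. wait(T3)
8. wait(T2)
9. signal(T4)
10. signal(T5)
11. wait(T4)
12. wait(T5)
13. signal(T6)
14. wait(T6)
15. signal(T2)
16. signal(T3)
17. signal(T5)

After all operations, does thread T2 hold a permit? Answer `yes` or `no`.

Step 1: wait(T5) -> count=2 queue=[] holders={T5}
Step 2: wait(T1) -> count=1 queue=[] holders={T1,T5}
Step 3: wait(T2) -> count=0 queue=[] holders={T1,T2,T5}
Step 4: wait(T4) -> count=0 queue=[T4] holders={T1,T2,T5}
Step 5: signal(T2) -> count=0 queue=[] holders={T1,T4,T5}
Step 6: wait(T6) -> count=0 queue=[T6] holders={T1,T4,T5}
Step 7: wait(T3) -> count=0 queue=[T6,T3] holders={T1,T4,T5}
Step 8: wait(T2) -> count=0 queue=[T6,T3,T2] holders={T1,T4,T5}
Step 9: signal(T4) -> count=0 queue=[T3,T2] holders={T1,T5,T6}
Step 10: signal(T5) -> count=0 queue=[T2] holders={T1,T3,T6}
Step 11: wait(T4) -> count=0 queue=[T2,T4] holders={T1,T3,T6}
Step 12: wait(T5) -> count=0 queue=[T2,T4,T5] holders={T1,T3,T6}
Step 13: signal(T6) -> count=0 queue=[T4,T5] holders={T1,T2,T3}
Step 14: wait(T6) -> count=0 queue=[T4,T5,T6] holders={T1,T2,T3}
Step 15: signal(T2) -> count=0 queue=[T5,T6] holders={T1,T3,T4}
Step 16: signal(T3) -> count=0 queue=[T6] holders={T1,T4,T5}
Step 17: signal(T5) -> count=0 queue=[] holders={T1,T4,T6}
Final holders: {T1,T4,T6} -> T2 not in holders

Answer: no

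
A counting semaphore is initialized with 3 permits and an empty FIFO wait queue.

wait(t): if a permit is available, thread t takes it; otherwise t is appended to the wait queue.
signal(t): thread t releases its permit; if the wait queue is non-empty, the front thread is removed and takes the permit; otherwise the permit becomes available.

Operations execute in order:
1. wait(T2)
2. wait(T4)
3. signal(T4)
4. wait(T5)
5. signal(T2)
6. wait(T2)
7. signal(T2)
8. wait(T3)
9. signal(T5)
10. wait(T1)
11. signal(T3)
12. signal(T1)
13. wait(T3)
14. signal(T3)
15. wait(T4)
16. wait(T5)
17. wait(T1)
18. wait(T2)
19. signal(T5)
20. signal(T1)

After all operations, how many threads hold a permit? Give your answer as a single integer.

Step 1: wait(T2) -> count=2 queue=[] holders={T2}
Step 2: wait(T4) -> count=1 queue=[] holders={T2,T4}
Step 3: signal(T4) -> count=2 queue=[] holders={T2}
Step 4: wait(T5) -> count=1 queue=[] holders={T2,T5}
Step 5: signal(T2) -> count=2 queue=[] holders={T5}
Step 6: wait(T2) -> count=1 queue=[] holders={T2,T5}
Step 7: signal(T2) -> count=2 queue=[] holders={T5}
Step 8: wait(T3) -> count=1 queue=[] holders={T3,T5}
Step 9: signal(T5) -> count=2 queue=[] holders={T3}
Step 10: wait(T1) -> count=1 queue=[] holders={T1,T3}
Step 11: signal(T3) -> count=2 queue=[] holders={T1}
Step 12: signal(T1) -> count=3 queue=[] holders={none}
Step 13: wait(T3) -> count=2 queue=[] holders={T3}
Step 14: signal(T3) -> count=3 queue=[] holders={none}
Step 15: wait(T4) -> count=2 queue=[] holders={T4}
Step 16: wait(T5) -> count=1 queue=[] holders={T4,T5}
Step 17: wait(T1) -> count=0 queue=[] holders={T1,T4,T5}
Step 18: wait(T2) -> count=0 queue=[T2] holders={T1,T4,T5}
Step 19: signal(T5) -> count=0 queue=[] holders={T1,T2,T4}
Step 20: signal(T1) -> count=1 queue=[] holders={T2,T4}
Final holders: {T2,T4} -> 2 thread(s)

Answer: 2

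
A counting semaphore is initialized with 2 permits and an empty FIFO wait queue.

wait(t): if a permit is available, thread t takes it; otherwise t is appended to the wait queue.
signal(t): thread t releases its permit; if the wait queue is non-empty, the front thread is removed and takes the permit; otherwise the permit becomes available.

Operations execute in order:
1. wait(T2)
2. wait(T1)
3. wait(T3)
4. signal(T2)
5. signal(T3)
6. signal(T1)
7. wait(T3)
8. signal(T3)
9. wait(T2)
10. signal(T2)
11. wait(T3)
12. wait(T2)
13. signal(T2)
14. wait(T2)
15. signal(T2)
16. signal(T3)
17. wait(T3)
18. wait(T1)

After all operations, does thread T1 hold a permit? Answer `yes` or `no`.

Answer: yes

Derivation:
Step 1: wait(T2) -> count=1 queue=[] holders={T2}
Step 2: wait(T1) -> count=0 queue=[] holders={T1,T2}
Step 3: wait(T3) -> count=0 queue=[T3] holders={T1,T2}
Step 4: signal(T2) -> count=0 queue=[] holders={T1,T3}
Step 5: signal(T3) -> count=1 queue=[] holders={T1}
Step 6: signal(T1) -> count=2 queue=[] holders={none}
Step 7: wait(T3) -> count=1 queue=[] holders={T3}
Step 8: signal(T3) -> count=2 queue=[] holders={none}
Step 9: wait(T2) -> count=1 queue=[] holders={T2}
Step 10: signal(T2) -> count=2 queue=[] holders={none}
Step 11: wait(T3) -> count=1 queue=[] holders={T3}
Step 12: wait(T2) -> count=0 queue=[] holders={T2,T3}
Step 13: signal(T2) -> count=1 queue=[] holders={T3}
Step 14: wait(T2) -> count=0 queue=[] holders={T2,T3}
Step 15: signal(T2) -> count=1 queue=[] holders={T3}
Step 16: signal(T3) -> count=2 queue=[] holders={none}
Step 17: wait(T3) -> count=1 queue=[] holders={T3}
Step 18: wait(T1) -> count=0 queue=[] holders={T1,T3}
Final holders: {T1,T3} -> T1 in holders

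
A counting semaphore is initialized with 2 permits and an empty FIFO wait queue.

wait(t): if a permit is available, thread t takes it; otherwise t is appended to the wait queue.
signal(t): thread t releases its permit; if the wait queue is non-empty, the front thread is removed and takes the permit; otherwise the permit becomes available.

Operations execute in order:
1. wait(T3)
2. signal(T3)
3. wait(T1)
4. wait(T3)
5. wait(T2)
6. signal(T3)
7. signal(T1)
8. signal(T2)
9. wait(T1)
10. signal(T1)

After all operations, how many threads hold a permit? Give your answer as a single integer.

Step 1: wait(T3) -> count=1 queue=[] holders={T3}
Step 2: signal(T3) -> count=2 queue=[] holders={none}
Step 3: wait(T1) -> count=1 queue=[] holders={T1}
Step 4: wait(T3) -> count=0 queue=[] holders={T1,T3}
Step 5: wait(T2) -> count=0 queue=[T2] holders={T1,T3}
Step 6: signal(T3) -> count=0 queue=[] holders={T1,T2}
Step 7: signal(T1) -> count=1 queue=[] holders={T2}
Step 8: signal(T2) -> count=2 queue=[] holders={none}
Step 9: wait(T1) -> count=1 queue=[] holders={T1}
Step 10: signal(T1) -> count=2 queue=[] holders={none}
Final holders: {none} -> 0 thread(s)

Answer: 0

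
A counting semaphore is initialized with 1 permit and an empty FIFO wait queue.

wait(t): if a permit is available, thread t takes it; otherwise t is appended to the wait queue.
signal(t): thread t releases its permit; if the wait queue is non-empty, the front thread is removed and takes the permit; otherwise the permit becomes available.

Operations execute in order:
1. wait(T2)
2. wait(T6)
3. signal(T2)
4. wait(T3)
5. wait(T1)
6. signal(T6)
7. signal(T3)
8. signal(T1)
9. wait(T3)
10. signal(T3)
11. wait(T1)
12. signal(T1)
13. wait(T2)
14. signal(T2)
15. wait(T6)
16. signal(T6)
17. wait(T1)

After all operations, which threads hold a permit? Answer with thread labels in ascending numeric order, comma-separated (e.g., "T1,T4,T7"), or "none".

Step 1: wait(T2) -> count=0 queue=[] holders={T2}
Step 2: wait(T6) -> count=0 queue=[T6] holders={T2}
Step 3: signal(T2) -> count=0 queue=[] holders={T6}
Step 4: wait(T3) -> count=0 queue=[T3] holders={T6}
Step 5: wait(T1) -> count=0 queue=[T3,T1] holders={T6}
Step 6: signal(T6) -> count=0 queue=[T1] holders={T3}
Step 7: signal(T3) -> count=0 queue=[] holders={T1}
Step 8: signal(T1) -> count=1 queue=[] holders={none}
Step 9: wait(T3) -> count=0 queue=[] holders={T3}
Step 10: signal(T3) -> count=1 queue=[] holders={none}
Step 11: wait(T1) -> count=0 queue=[] holders={T1}
Step 12: signal(T1) -> count=1 queue=[] holders={none}
Step 13: wait(T2) -> count=0 queue=[] holders={T2}
Step 14: signal(T2) -> count=1 queue=[] holders={none}
Step 15: wait(T6) -> count=0 queue=[] holders={T6}
Step 16: signal(T6) -> count=1 queue=[] holders={none}
Step 17: wait(T1) -> count=0 queue=[] holders={T1}
Final holders: T1

Answer: T1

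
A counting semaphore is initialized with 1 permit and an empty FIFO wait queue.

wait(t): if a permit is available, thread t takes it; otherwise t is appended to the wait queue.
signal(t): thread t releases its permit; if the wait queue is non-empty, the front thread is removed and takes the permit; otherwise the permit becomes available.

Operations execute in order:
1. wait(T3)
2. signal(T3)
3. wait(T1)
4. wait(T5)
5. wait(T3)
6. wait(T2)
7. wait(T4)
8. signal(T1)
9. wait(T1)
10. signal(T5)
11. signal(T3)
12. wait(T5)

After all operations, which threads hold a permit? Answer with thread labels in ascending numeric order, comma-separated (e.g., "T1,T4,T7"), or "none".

Answer: T2

Derivation:
Step 1: wait(T3) -> count=0 queue=[] holders={T3}
Step 2: signal(T3) -> count=1 queue=[] holders={none}
Step 3: wait(T1) -> count=0 queue=[] holders={T1}
Step 4: wait(T5) -> count=0 queue=[T5] holders={T1}
Step 5: wait(T3) -> count=0 queue=[T5,T3] holders={T1}
Step 6: wait(T2) -> count=0 queue=[T5,T3,T2] holders={T1}
Step 7: wait(T4) -> count=0 queue=[T5,T3,T2,T4] holders={T1}
Step 8: signal(T1) -> count=0 queue=[T3,T2,T4] holders={T5}
Step 9: wait(T1) -> count=0 queue=[T3,T2,T4,T1] holders={T5}
Step 10: signal(T5) -> count=0 queue=[T2,T4,T1] holders={T3}
Step 11: signal(T3) -> count=0 queue=[T4,T1] holders={T2}
Step 12: wait(T5) -> count=0 queue=[T4,T1,T5] holders={T2}
Final holders: T2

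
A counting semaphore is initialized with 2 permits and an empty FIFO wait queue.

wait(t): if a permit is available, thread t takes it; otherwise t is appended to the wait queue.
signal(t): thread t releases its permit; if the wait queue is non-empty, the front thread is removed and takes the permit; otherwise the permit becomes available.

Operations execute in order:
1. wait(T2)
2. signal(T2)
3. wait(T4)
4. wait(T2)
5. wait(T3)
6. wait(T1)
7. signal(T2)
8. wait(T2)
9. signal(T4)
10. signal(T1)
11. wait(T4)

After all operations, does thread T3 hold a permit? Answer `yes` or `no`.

Answer: yes

Derivation:
Step 1: wait(T2) -> count=1 queue=[] holders={T2}
Step 2: signal(T2) -> count=2 queue=[] holders={none}
Step 3: wait(T4) -> count=1 queue=[] holders={T4}
Step 4: wait(T2) -> count=0 queue=[] holders={T2,T4}
Step 5: wait(T3) -> count=0 queue=[T3] holders={T2,T4}
Step 6: wait(T1) -> count=0 queue=[T3,T1] holders={T2,T4}
Step 7: signal(T2) -> count=0 queue=[T1] holders={T3,T4}
Step 8: wait(T2) -> count=0 queue=[T1,T2] holders={T3,T4}
Step 9: signal(T4) -> count=0 queue=[T2] holders={T1,T3}
Step 10: signal(T1) -> count=0 queue=[] holders={T2,T3}
Step 11: wait(T4) -> count=0 queue=[T4] holders={T2,T3}
Final holders: {T2,T3} -> T3 in holders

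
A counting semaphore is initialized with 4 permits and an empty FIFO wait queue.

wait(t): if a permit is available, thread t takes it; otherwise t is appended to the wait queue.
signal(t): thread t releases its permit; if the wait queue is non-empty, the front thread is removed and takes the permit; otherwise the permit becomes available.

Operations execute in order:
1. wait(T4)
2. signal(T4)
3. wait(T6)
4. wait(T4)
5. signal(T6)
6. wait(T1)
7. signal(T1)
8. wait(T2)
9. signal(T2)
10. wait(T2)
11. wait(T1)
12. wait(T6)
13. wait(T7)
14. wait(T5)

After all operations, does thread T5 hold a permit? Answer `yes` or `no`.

Answer: no

Derivation:
Step 1: wait(T4) -> count=3 queue=[] holders={T4}
Step 2: signal(T4) -> count=4 queue=[] holders={none}
Step 3: wait(T6) -> count=3 queue=[] holders={T6}
Step 4: wait(T4) -> count=2 queue=[] holders={T4,T6}
Step 5: signal(T6) -> count=3 queue=[] holders={T4}
Step 6: wait(T1) -> count=2 queue=[] holders={T1,T4}
Step 7: signal(T1) -> count=3 queue=[] holders={T4}
Step 8: wait(T2) -> count=2 queue=[] holders={T2,T4}
Step 9: signal(T2) -> count=3 queue=[] holders={T4}
Step 10: wait(T2) -> count=2 queue=[] holders={T2,T4}
Step 11: wait(T1) -> count=1 queue=[] holders={T1,T2,T4}
Step 12: wait(T6) -> count=0 queue=[] holders={T1,T2,T4,T6}
Step 13: wait(T7) -> count=0 queue=[T7] holders={T1,T2,T4,T6}
Step 14: wait(T5) -> count=0 queue=[T7,T5] holders={T1,T2,T4,T6}
Final holders: {T1,T2,T4,T6} -> T5 not in holders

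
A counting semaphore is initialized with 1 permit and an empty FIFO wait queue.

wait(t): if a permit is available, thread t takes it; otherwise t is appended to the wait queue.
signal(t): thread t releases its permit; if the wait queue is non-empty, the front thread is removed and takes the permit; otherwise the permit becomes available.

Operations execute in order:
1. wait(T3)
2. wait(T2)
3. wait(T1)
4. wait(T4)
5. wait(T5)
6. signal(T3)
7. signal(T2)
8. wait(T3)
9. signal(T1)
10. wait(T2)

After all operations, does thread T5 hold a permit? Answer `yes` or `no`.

Answer: no

Derivation:
Step 1: wait(T3) -> count=0 queue=[] holders={T3}
Step 2: wait(T2) -> count=0 queue=[T2] holders={T3}
Step 3: wait(T1) -> count=0 queue=[T2,T1] holders={T3}
Step 4: wait(T4) -> count=0 queue=[T2,T1,T4] holders={T3}
Step 5: wait(T5) -> count=0 queue=[T2,T1,T4,T5] holders={T3}
Step 6: signal(T3) -> count=0 queue=[T1,T4,T5] holders={T2}
Step 7: signal(T2) -> count=0 queue=[T4,T5] holders={T1}
Step 8: wait(T3) -> count=0 queue=[T4,T5,T3] holders={T1}
Step 9: signal(T1) -> count=0 queue=[T5,T3] holders={T4}
Step 10: wait(T2) -> count=0 queue=[T5,T3,T2] holders={T4}
Final holders: {T4} -> T5 not in holders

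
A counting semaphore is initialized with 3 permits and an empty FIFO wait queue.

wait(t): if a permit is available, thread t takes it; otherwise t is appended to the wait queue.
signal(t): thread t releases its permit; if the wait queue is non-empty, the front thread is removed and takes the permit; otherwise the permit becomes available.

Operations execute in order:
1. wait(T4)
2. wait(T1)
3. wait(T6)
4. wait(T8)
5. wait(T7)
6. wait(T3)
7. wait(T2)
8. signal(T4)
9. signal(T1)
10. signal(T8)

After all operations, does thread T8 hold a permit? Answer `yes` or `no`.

Answer: no

Derivation:
Step 1: wait(T4) -> count=2 queue=[] holders={T4}
Step 2: wait(T1) -> count=1 queue=[] holders={T1,T4}
Step 3: wait(T6) -> count=0 queue=[] holders={T1,T4,T6}
Step 4: wait(T8) -> count=0 queue=[T8] holders={T1,T4,T6}
Step 5: wait(T7) -> count=0 queue=[T8,T7] holders={T1,T4,T6}
Step 6: wait(T3) -> count=0 queue=[T8,T7,T3] holders={T1,T4,T6}
Step 7: wait(T2) -> count=0 queue=[T8,T7,T3,T2] holders={T1,T4,T6}
Step 8: signal(T4) -> count=0 queue=[T7,T3,T2] holders={T1,T6,T8}
Step 9: signal(T1) -> count=0 queue=[T3,T2] holders={T6,T7,T8}
Step 10: signal(T8) -> count=0 queue=[T2] holders={T3,T6,T7}
Final holders: {T3,T6,T7} -> T8 not in holders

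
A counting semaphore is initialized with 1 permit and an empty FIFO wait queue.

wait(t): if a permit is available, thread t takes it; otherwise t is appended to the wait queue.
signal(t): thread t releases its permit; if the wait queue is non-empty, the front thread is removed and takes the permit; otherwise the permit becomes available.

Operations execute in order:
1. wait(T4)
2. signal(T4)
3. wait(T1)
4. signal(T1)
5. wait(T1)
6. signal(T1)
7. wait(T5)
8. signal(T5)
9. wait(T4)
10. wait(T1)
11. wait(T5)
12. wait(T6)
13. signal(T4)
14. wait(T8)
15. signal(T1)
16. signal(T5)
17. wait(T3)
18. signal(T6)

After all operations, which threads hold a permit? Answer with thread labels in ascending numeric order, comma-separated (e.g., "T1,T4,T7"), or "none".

Answer: T8

Derivation:
Step 1: wait(T4) -> count=0 queue=[] holders={T4}
Step 2: signal(T4) -> count=1 queue=[] holders={none}
Step 3: wait(T1) -> count=0 queue=[] holders={T1}
Step 4: signal(T1) -> count=1 queue=[] holders={none}
Step 5: wait(T1) -> count=0 queue=[] holders={T1}
Step 6: signal(T1) -> count=1 queue=[] holders={none}
Step 7: wait(T5) -> count=0 queue=[] holders={T5}
Step 8: signal(T5) -> count=1 queue=[] holders={none}
Step 9: wait(T4) -> count=0 queue=[] holders={T4}
Step 10: wait(T1) -> count=0 queue=[T1] holders={T4}
Step 11: wait(T5) -> count=0 queue=[T1,T5] holders={T4}
Step 12: wait(T6) -> count=0 queue=[T1,T5,T6] holders={T4}
Step 13: signal(T4) -> count=0 queue=[T5,T6] holders={T1}
Step 14: wait(T8) -> count=0 queue=[T5,T6,T8] holders={T1}
Step 15: signal(T1) -> count=0 queue=[T6,T8] holders={T5}
Step 16: signal(T5) -> count=0 queue=[T8] holders={T6}
Step 17: wait(T3) -> count=0 queue=[T8,T3] holders={T6}
Step 18: signal(T6) -> count=0 queue=[T3] holders={T8}
Final holders: T8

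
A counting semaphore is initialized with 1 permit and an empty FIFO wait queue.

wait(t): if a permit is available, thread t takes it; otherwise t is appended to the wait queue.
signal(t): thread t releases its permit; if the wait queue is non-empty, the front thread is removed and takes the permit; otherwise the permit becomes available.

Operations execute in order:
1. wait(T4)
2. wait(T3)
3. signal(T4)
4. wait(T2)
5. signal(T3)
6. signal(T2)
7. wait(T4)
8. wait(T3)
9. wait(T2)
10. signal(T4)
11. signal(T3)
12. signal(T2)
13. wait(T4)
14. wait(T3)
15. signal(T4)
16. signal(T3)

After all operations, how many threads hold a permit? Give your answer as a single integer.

Step 1: wait(T4) -> count=0 queue=[] holders={T4}
Step 2: wait(T3) -> count=0 queue=[T3] holders={T4}
Step 3: signal(T4) -> count=0 queue=[] holders={T3}
Step 4: wait(T2) -> count=0 queue=[T2] holders={T3}
Step 5: signal(T3) -> count=0 queue=[] holders={T2}
Step 6: signal(T2) -> count=1 queue=[] holders={none}
Step 7: wait(T4) -> count=0 queue=[] holders={T4}
Step 8: wait(T3) -> count=0 queue=[T3] holders={T4}
Step 9: wait(T2) -> count=0 queue=[T3,T2] holders={T4}
Step 10: signal(T4) -> count=0 queue=[T2] holders={T3}
Step 11: signal(T3) -> count=0 queue=[] holders={T2}
Step 12: signal(T2) -> count=1 queue=[] holders={none}
Step 13: wait(T4) -> count=0 queue=[] holders={T4}
Step 14: wait(T3) -> count=0 queue=[T3] holders={T4}
Step 15: signal(T4) -> count=0 queue=[] holders={T3}
Step 16: signal(T3) -> count=1 queue=[] holders={none}
Final holders: {none} -> 0 thread(s)

Answer: 0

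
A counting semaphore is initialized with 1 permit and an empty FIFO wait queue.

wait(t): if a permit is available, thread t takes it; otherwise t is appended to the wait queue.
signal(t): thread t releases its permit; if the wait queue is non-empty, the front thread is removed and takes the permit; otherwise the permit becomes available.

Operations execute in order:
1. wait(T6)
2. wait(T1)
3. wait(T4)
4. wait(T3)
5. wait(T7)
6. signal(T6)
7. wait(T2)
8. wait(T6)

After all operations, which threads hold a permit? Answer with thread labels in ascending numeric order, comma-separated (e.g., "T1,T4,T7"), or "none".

Answer: T1

Derivation:
Step 1: wait(T6) -> count=0 queue=[] holders={T6}
Step 2: wait(T1) -> count=0 queue=[T1] holders={T6}
Step 3: wait(T4) -> count=0 queue=[T1,T4] holders={T6}
Step 4: wait(T3) -> count=0 queue=[T1,T4,T3] holders={T6}
Step 5: wait(T7) -> count=0 queue=[T1,T4,T3,T7] holders={T6}
Step 6: signal(T6) -> count=0 queue=[T4,T3,T7] holders={T1}
Step 7: wait(T2) -> count=0 queue=[T4,T3,T7,T2] holders={T1}
Step 8: wait(T6) -> count=0 queue=[T4,T3,T7,T2,T6] holders={T1}
Final holders: T1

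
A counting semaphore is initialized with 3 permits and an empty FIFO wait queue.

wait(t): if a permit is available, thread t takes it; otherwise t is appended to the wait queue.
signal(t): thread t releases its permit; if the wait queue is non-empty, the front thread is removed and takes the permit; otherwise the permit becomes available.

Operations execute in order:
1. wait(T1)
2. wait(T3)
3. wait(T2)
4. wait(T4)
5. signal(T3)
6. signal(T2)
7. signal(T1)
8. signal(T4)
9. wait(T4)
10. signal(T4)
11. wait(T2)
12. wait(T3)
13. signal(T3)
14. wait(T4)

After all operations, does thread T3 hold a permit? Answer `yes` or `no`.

Step 1: wait(T1) -> count=2 queue=[] holders={T1}
Step 2: wait(T3) -> count=1 queue=[] holders={T1,T3}
Step 3: wait(T2) -> count=0 queue=[] holders={T1,T2,T3}
Step 4: wait(T4) -> count=0 queue=[T4] holders={T1,T2,T3}
Step 5: signal(T3) -> count=0 queue=[] holders={T1,T2,T4}
Step 6: signal(T2) -> count=1 queue=[] holders={T1,T4}
Step 7: signal(T1) -> count=2 queue=[] holders={T4}
Step 8: signal(T4) -> count=3 queue=[] holders={none}
Step 9: wait(T4) -> count=2 queue=[] holders={T4}
Step 10: signal(T4) -> count=3 queue=[] holders={none}
Step 11: wait(T2) -> count=2 queue=[] holders={T2}
Step 12: wait(T3) -> count=1 queue=[] holders={T2,T3}
Step 13: signal(T3) -> count=2 queue=[] holders={T2}
Step 14: wait(T4) -> count=1 queue=[] holders={T2,T4}
Final holders: {T2,T4} -> T3 not in holders

Answer: no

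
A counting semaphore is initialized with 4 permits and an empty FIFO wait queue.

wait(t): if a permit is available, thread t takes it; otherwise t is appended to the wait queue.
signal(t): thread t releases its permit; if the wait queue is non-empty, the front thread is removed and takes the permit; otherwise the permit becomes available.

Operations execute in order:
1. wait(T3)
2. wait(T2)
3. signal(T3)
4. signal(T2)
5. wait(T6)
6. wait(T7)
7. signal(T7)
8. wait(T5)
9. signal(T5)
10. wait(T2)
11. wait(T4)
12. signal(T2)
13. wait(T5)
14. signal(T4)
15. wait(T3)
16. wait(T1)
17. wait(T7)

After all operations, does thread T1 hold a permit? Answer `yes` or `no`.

Answer: yes

Derivation:
Step 1: wait(T3) -> count=3 queue=[] holders={T3}
Step 2: wait(T2) -> count=2 queue=[] holders={T2,T3}
Step 3: signal(T3) -> count=3 queue=[] holders={T2}
Step 4: signal(T2) -> count=4 queue=[] holders={none}
Step 5: wait(T6) -> count=3 queue=[] holders={T6}
Step 6: wait(T7) -> count=2 queue=[] holders={T6,T7}
Step 7: signal(T7) -> count=3 queue=[] holders={T6}
Step 8: wait(T5) -> count=2 queue=[] holders={T5,T6}
Step 9: signal(T5) -> count=3 queue=[] holders={T6}
Step 10: wait(T2) -> count=2 queue=[] holders={T2,T6}
Step 11: wait(T4) -> count=1 queue=[] holders={T2,T4,T6}
Step 12: signal(T2) -> count=2 queue=[] holders={T4,T6}
Step 13: wait(T5) -> count=1 queue=[] holders={T4,T5,T6}
Step 14: signal(T4) -> count=2 queue=[] holders={T5,T6}
Step 15: wait(T3) -> count=1 queue=[] holders={T3,T5,T6}
Step 16: wait(T1) -> count=0 queue=[] holders={T1,T3,T5,T6}
Step 17: wait(T7) -> count=0 queue=[T7] holders={T1,T3,T5,T6}
Final holders: {T1,T3,T5,T6} -> T1 in holders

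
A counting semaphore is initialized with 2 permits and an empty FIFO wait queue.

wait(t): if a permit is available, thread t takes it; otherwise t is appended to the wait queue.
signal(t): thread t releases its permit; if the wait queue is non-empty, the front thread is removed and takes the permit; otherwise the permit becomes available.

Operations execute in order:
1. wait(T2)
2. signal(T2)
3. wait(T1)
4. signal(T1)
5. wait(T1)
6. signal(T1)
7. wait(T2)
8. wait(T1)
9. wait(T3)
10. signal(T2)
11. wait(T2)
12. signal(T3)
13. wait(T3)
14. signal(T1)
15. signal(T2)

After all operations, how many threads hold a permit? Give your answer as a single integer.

Answer: 1

Derivation:
Step 1: wait(T2) -> count=1 queue=[] holders={T2}
Step 2: signal(T2) -> count=2 queue=[] holders={none}
Step 3: wait(T1) -> count=1 queue=[] holders={T1}
Step 4: signal(T1) -> count=2 queue=[] holders={none}
Step 5: wait(T1) -> count=1 queue=[] holders={T1}
Step 6: signal(T1) -> count=2 queue=[] holders={none}
Step 7: wait(T2) -> count=1 queue=[] holders={T2}
Step 8: wait(T1) -> count=0 queue=[] holders={T1,T2}
Step 9: wait(T3) -> count=0 queue=[T3] holders={T1,T2}
Step 10: signal(T2) -> count=0 queue=[] holders={T1,T3}
Step 11: wait(T2) -> count=0 queue=[T2] holders={T1,T3}
Step 12: signal(T3) -> count=0 queue=[] holders={T1,T2}
Step 13: wait(T3) -> count=0 queue=[T3] holders={T1,T2}
Step 14: signal(T1) -> count=0 queue=[] holders={T2,T3}
Step 15: signal(T2) -> count=1 queue=[] holders={T3}
Final holders: {T3} -> 1 thread(s)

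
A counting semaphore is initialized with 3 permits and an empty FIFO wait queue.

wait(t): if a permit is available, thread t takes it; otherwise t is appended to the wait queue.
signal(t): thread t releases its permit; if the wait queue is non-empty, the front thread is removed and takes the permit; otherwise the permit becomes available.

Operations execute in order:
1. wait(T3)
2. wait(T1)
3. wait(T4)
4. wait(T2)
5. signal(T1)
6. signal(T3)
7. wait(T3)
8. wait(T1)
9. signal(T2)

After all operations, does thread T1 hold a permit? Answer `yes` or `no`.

Step 1: wait(T3) -> count=2 queue=[] holders={T3}
Step 2: wait(T1) -> count=1 queue=[] holders={T1,T3}
Step 3: wait(T4) -> count=0 queue=[] holders={T1,T3,T4}
Step 4: wait(T2) -> count=0 queue=[T2] holders={T1,T3,T4}
Step 5: signal(T1) -> count=0 queue=[] holders={T2,T3,T4}
Step 6: signal(T3) -> count=1 queue=[] holders={T2,T4}
Step 7: wait(T3) -> count=0 queue=[] holders={T2,T3,T4}
Step 8: wait(T1) -> count=0 queue=[T1] holders={T2,T3,T4}
Step 9: signal(T2) -> count=0 queue=[] holders={T1,T3,T4}
Final holders: {T1,T3,T4} -> T1 in holders

Answer: yes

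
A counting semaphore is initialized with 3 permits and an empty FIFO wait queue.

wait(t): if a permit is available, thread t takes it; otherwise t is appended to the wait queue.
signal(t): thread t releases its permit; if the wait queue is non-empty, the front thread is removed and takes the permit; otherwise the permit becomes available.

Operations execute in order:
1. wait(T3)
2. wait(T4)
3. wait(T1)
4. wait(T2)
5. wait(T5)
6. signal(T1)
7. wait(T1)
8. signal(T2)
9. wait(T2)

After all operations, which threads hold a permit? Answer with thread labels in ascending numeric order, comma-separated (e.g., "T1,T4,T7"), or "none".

Step 1: wait(T3) -> count=2 queue=[] holders={T3}
Step 2: wait(T4) -> count=1 queue=[] holders={T3,T4}
Step 3: wait(T1) -> count=0 queue=[] holders={T1,T3,T4}
Step 4: wait(T2) -> count=0 queue=[T2] holders={T1,T3,T4}
Step 5: wait(T5) -> count=0 queue=[T2,T5] holders={T1,T3,T4}
Step 6: signal(T1) -> count=0 queue=[T5] holders={T2,T3,T4}
Step 7: wait(T1) -> count=0 queue=[T5,T1] holders={T2,T3,T4}
Step 8: signal(T2) -> count=0 queue=[T1] holders={T3,T4,T5}
Step 9: wait(T2) -> count=0 queue=[T1,T2] holders={T3,T4,T5}
Final holders: T3,T4,T5

Answer: T3,T4,T5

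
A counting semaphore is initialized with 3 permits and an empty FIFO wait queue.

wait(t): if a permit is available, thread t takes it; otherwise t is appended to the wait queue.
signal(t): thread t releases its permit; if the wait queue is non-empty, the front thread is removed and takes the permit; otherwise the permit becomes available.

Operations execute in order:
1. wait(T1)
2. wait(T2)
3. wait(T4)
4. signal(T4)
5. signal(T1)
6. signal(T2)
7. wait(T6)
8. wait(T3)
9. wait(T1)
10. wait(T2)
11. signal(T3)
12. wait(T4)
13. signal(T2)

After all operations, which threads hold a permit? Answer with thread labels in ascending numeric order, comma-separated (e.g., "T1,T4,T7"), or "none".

Step 1: wait(T1) -> count=2 queue=[] holders={T1}
Step 2: wait(T2) -> count=1 queue=[] holders={T1,T2}
Step 3: wait(T4) -> count=0 queue=[] holders={T1,T2,T4}
Step 4: signal(T4) -> count=1 queue=[] holders={T1,T2}
Step 5: signal(T1) -> count=2 queue=[] holders={T2}
Step 6: signal(T2) -> count=3 queue=[] holders={none}
Step 7: wait(T6) -> count=2 queue=[] holders={T6}
Step 8: wait(T3) -> count=1 queue=[] holders={T3,T6}
Step 9: wait(T1) -> count=0 queue=[] holders={T1,T3,T6}
Step 10: wait(T2) -> count=0 queue=[T2] holders={T1,T3,T6}
Step 11: signal(T3) -> count=0 queue=[] holders={T1,T2,T6}
Step 12: wait(T4) -> count=0 queue=[T4] holders={T1,T2,T6}
Step 13: signal(T2) -> count=0 queue=[] holders={T1,T4,T6}
Final holders: T1,T4,T6

Answer: T1,T4,T6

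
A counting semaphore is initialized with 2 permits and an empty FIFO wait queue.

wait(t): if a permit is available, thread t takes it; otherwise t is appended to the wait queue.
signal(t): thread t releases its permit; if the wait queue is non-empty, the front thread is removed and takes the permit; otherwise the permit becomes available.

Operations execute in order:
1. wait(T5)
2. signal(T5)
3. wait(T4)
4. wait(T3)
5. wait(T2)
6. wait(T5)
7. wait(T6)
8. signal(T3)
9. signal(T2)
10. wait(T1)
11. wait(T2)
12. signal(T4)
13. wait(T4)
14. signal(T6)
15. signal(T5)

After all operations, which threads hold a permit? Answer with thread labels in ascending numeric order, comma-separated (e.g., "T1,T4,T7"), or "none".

Answer: T1,T2

Derivation:
Step 1: wait(T5) -> count=1 queue=[] holders={T5}
Step 2: signal(T5) -> count=2 queue=[] holders={none}
Step 3: wait(T4) -> count=1 queue=[] holders={T4}
Step 4: wait(T3) -> count=0 queue=[] holders={T3,T4}
Step 5: wait(T2) -> count=0 queue=[T2] holders={T3,T4}
Step 6: wait(T5) -> count=0 queue=[T2,T5] holders={T3,T4}
Step 7: wait(T6) -> count=0 queue=[T2,T5,T6] holders={T3,T4}
Step 8: signal(T3) -> count=0 queue=[T5,T6] holders={T2,T4}
Step 9: signal(T2) -> count=0 queue=[T6] holders={T4,T5}
Step 10: wait(T1) -> count=0 queue=[T6,T1] holders={T4,T5}
Step 11: wait(T2) -> count=0 queue=[T6,T1,T2] holders={T4,T5}
Step 12: signal(T4) -> count=0 queue=[T1,T2] holders={T5,T6}
Step 13: wait(T4) -> count=0 queue=[T1,T2,T4] holders={T5,T6}
Step 14: signal(T6) -> count=0 queue=[T2,T4] holders={T1,T5}
Step 15: signal(T5) -> count=0 queue=[T4] holders={T1,T2}
Final holders: T1,T2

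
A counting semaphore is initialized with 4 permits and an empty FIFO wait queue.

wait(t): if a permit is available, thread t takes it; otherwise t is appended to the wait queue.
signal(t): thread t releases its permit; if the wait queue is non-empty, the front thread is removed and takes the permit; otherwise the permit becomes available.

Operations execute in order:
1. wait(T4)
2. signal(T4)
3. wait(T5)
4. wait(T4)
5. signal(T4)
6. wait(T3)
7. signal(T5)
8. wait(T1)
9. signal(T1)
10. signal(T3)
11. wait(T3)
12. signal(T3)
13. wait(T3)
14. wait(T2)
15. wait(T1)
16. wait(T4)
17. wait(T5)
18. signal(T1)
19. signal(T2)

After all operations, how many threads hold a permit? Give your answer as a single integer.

Answer: 3

Derivation:
Step 1: wait(T4) -> count=3 queue=[] holders={T4}
Step 2: signal(T4) -> count=4 queue=[] holders={none}
Step 3: wait(T5) -> count=3 queue=[] holders={T5}
Step 4: wait(T4) -> count=2 queue=[] holders={T4,T5}
Step 5: signal(T4) -> count=3 queue=[] holders={T5}
Step 6: wait(T3) -> count=2 queue=[] holders={T3,T5}
Step 7: signal(T5) -> count=3 queue=[] holders={T3}
Step 8: wait(T1) -> count=2 queue=[] holders={T1,T3}
Step 9: signal(T1) -> count=3 queue=[] holders={T3}
Step 10: signal(T3) -> count=4 queue=[] holders={none}
Step 11: wait(T3) -> count=3 queue=[] holders={T3}
Step 12: signal(T3) -> count=4 queue=[] holders={none}
Step 13: wait(T3) -> count=3 queue=[] holders={T3}
Step 14: wait(T2) -> count=2 queue=[] holders={T2,T3}
Step 15: wait(T1) -> count=1 queue=[] holders={T1,T2,T3}
Step 16: wait(T4) -> count=0 queue=[] holders={T1,T2,T3,T4}
Step 17: wait(T5) -> count=0 queue=[T5] holders={T1,T2,T3,T4}
Step 18: signal(T1) -> count=0 queue=[] holders={T2,T3,T4,T5}
Step 19: signal(T2) -> count=1 queue=[] holders={T3,T4,T5}
Final holders: {T3,T4,T5} -> 3 thread(s)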